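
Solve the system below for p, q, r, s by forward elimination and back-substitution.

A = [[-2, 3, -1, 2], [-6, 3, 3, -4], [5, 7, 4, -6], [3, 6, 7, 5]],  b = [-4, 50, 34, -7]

Forward elimination on [A|b]:
R2 <- R2 - (3)*R1:  [   0   -6    6  -10   62 ]
R3 <- R3 - (-5/2)*R1:  [    0  29/2   3/2    -1    24 ]
R4 <- R4 - (-3/2)*R1:  [    0  21/2  11/2     8   -13 ]
R3 <- R3 - (-29/12)*R2:  [      0       0      16  -151/6  1043/6 ]
R4 <- R4 - (-7/4)*R2:  [     0      0     16  -19/2  191/2 ]
R4 <- R4 - (1)*R3:  [      0       0       0    47/3  -235/3 ]
Row echelon form:
[ -2   3  -1       2  |      -4 ]
[  0  -6   6     -10  |      62 ]
[  0   0  16  -151/6  |  1043/6 ]
[  0   0   0    47/3  |  -235/3 ]
Back-substitution:
s = (-235/3) / (47/3) = -5
r = (1043/6 - (-151/6)*(-5)) / 16 = 3
q = (62 - (6)*(3) - (-10)*(-5)) / -6 = 1
p = (-4 - (3)*(1) - (-1)*(3) - (2)*(-5)) / -2 = -3

(-3, 1, 3, -5)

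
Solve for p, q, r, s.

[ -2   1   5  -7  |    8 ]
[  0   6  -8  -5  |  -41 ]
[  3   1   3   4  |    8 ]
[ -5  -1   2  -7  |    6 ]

(-1, -2, 3, 1)

Forward elimination on [A|b]:
R3 <- R3 - (-3/2)*R1:  [     0    5/2   21/2  -13/2     20 ]
R4 <- R4 - (5/2)*R1:  [     0   -7/2  -21/2   21/2    -14 ]
R3 <- R3 - (5/12)*R2:  [      0       0    83/6  -53/12  445/12 ]
R4 <- R4 - (-7/12)*R2:  [       0        0    -91/6    91/12  -455/12 ]
R4 <- R4 - (-91/83)*R3:  [       0        0        0  455/166  455/166 ]
Row echelon form:
[ -2  1     5       -7  |        8 ]
[  0  6    -8       -5  |      -41 ]
[  0  0  83/6   -53/12  |   445/12 ]
[  0  0     0  455/166  |  455/166 ]
Back-substitution:
s = (455/166) / (455/166) = 1
r = (445/12 - (-53/12)*(1)) / (83/6) = 3
q = (-41 - (-8)*(3) - (-5)*(1)) / 6 = -2
p = (8 - (1)*(-2) - (5)*(3) - (-7)*(1)) / -2 = -1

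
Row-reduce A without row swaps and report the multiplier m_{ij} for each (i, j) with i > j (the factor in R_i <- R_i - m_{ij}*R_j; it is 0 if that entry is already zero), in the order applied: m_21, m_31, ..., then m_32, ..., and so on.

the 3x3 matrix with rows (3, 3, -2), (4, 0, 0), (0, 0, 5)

multipliers: 4/3, 0, 0

Forward elimination:
R2 <- R2 - (4/3)*R1:  [   0   -4  8/3 ]
R3: entry in column 1 is already 0 -> m_{31} = 0 (no row operation needed)
R3: entry in column 2 is already 0 -> m_{32} = 0 (no row operation needed)
Multipliers (in order of application): m_{21} = 4/3, m_{31} = 0, m_{32} = 0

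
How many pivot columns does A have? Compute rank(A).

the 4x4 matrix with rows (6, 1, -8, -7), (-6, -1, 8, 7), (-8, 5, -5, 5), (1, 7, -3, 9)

rank(A) = 3

Row reduction:
R2 <- R2 - (-1)*R1:  [ 0  0  0  0 ]
R3 <- R3 - (-4/3)*R1:  [     0   19/3  -47/3  -13/3 ]
R4 <- R4 - (1/6)*R1:  [    0  41/6  -5/3  61/6 ]
R2 <-> R3   (pivot in column 2 was zero)
[ 6     1     -8     -7 ]
[ 0  19/3  -47/3  -13/3 ]
[ 0     0      0      0 ]
[ 0  41/6   -5/3   61/6 ]
R4 <- R4 - (41/38)*R2:  [      0       0  579/38  282/19 ]
R3 <-> R4   (pivot in column 3 was zero)
[ 6     1      -8      -7 ]
[ 0  19/3   -47/3   -13/3 ]
[ 0     0  579/38  282/19 ]
[ 0     0       0       0 ]
Row echelon form:
[ 6     1      -8      -7 ]
[ 0  19/3   -47/3   -13/3 ]
[ 0     0  579/38  282/19 ]
[ 0     0       0       0 ]
Nonzero rows / pivot columns: 3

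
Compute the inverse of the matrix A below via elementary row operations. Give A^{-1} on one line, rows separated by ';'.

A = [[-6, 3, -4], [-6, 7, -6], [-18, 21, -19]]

Gauss-Jordan on [A | I]:
R1 <- (1/-6)*R1:  [    1  -1/2   2/3  |  -1/6     0     0 ]
R2 <- R2 - (-6)*R1:  [  0   4  -2  |  -1   1   0 ]
R3 <- R3 - (-18)*R1:  [  0  12  -7  |  -3   0   1 ]
R2 <- (1/4)*R2:  [    0     1  -1/2  |  -1/4   1/4     0 ]
R1 <- R1 - (-1/2)*R2:  [     1      0   5/12  |  -7/24    1/8      0 ]
R3 <- R3 - (12)*R2:  [  0   0  -1  |   0  -3   1 ]
R3 <- (1/-1)*R3:  [  0   0   1  |   0   3  -1 ]
R1 <- R1 - (5/12)*R3:  [     1      0      0  |  -7/24   -9/8   5/12 ]
R2 <- R2 - (-1/2)*R3:  [    0     1     0  |  -1/4   7/4  -1/2 ]
Right block of [I | A^{-1}] is the inverse:
[ -7/24  -9/8  5/12 ]
[  -1/4   7/4  -1/2 ]
[     0     3    -1 ]

inverse = [-7/24 -9/8 5/12; -1/4 7/4 -1/2; 0 3 -1]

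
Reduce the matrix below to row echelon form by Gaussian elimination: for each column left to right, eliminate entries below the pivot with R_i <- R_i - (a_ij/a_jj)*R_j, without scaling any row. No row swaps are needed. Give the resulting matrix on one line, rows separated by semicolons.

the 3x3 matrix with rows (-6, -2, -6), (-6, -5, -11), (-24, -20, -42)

REF = [-6 -2 -6; 0 -3 -5; 0 0 2]

Forward elimination:
R2 <- R2 - (1)*R1:  [  0  -3  -5 ]
R3 <- R3 - (4)*R1:  [   0  -12  -18 ]
R3 <- R3 - (4)*R2:  [ 0  0  2 ]
Row echelon form:
[ -6  -2  -6 ]
[  0  -3  -5 ]
[  0   0   2 ]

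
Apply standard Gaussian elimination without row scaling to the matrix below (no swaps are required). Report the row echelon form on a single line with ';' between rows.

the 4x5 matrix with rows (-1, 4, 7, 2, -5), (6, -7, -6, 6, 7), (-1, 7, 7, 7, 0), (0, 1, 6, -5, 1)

REF = [-1 4 7 2 -5; 0 17 36 18 -23; 0 0 -108/17 31/17 154/17; 0 0 0 -89/18 71/9]

Forward elimination:
R2 <- R2 - (-6)*R1:  [   0   17   36   18  -23 ]
R3 <- R3 - (1)*R1:  [ 0  3  0  5  5 ]
R3 <- R3 - (3/17)*R2:  [       0        0  -108/17    31/17   154/17 ]
R4 <- R4 - (1/17)*R2:  [       0        0    66/17  -103/17    40/17 ]
R4 <- R4 - (-11/18)*R3:  [      0       0       0  -89/18    71/9 ]
Row echelon form:
[ -1   4        7       2      -5 ]
[  0  17       36      18     -23 ]
[  0   0  -108/17   31/17  154/17 ]
[  0   0        0  -89/18    71/9 ]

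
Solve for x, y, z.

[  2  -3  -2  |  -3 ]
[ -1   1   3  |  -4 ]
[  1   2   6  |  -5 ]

Forward elimination on [A|b]:
R2 <- R2 - (-1/2)*R1:  [     0   -1/2      2  -11/2 ]
R3 <- R3 - (1/2)*R1:  [    0   7/2     7  -7/2 ]
R3 <- R3 - (-7)*R2:  [   0    0   21  -42 ]
Row echelon form:
[ 2    -3  -2  |     -3 ]
[ 0  -1/2   2  |  -11/2 ]
[ 0     0  21  |    -42 ]
Back-substitution:
z = (-42) / 21 = -2
y = (-11/2 - (2)*(-2)) / (-1/2) = 3
x = (-3 - (-3)*(3) - (-2)*(-2)) / 2 = 1

(1, 3, -2)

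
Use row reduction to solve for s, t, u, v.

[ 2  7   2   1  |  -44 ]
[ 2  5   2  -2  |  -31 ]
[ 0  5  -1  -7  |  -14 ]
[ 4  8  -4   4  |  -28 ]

(0, -5, -4, -1)

Forward elimination on [A|b]:
R2 <- R2 - (1)*R1:  [  0  -2   0  -3  13 ]
R4 <- R4 - (2)*R1:  [  0  -6  -8   2  60 ]
R3 <- R3 - (-5/2)*R2:  [     0      0     -1  -29/2   37/2 ]
R4 <- R4 - (3)*R2:  [  0   0  -8  11  21 ]
R4 <- R4 - (8)*R3:  [    0     0     0   127  -127 ]
Row echelon form:
[ 2   7   2      1  |   -44 ]
[ 0  -2   0     -3  |    13 ]
[ 0   0  -1  -29/2  |  37/2 ]
[ 0   0   0    127  |  -127 ]
Back-substitution:
v = (-127) / 127 = -1
u = (37/2 - (-29/2)*(-1)) / -1 = -4
t = (13 - (-3)*(-1)) / -2 = -5
s = (-44 - (7)*(-5) - (2)*(-4) - (1)*(-1)) / 2 = 0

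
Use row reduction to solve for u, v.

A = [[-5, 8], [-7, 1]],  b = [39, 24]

Forward elimination on [A|b]:
R2 <- R2 - (7/5)*R1:  [      0   -51/5  -153/5 ]
Row echelon form:
[ -5      8  |      39 ]
[  0  -51/5  |  -153/5 ]
Back-substitution:
v = (-153/5) / (-51/5) = 3
u = (39 - (8)*(3)) / -5 = -3

(-3, 3)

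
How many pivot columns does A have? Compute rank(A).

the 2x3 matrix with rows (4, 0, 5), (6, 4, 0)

rank(A) = 2

Row reduction:
R2 <- R2 - (3/2)*R1:  [     0      4  -15/2 ]
Row echelon form:
[ 4  0      5 ]
[ 0  4  -15/2 ]
Nonzero rows / pivot columns: 2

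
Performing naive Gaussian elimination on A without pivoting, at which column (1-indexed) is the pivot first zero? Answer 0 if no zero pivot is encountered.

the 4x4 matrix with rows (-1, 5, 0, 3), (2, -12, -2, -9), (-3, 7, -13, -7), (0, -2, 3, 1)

Naive forward elimination:
R2 <- R2 - (-2)*R1:  [  0  -2  -2  -3 ]
R3 <- R3 - (3)*R1:  [   0   -8  -13  -16 ]
R3 <- R3 - (4)*R2:  [  0   0  -5  -4 ]
R4 <- R4 - (1)*R2:  [ 0  0  5  4 ]
R4 <- R4 - (-1)*R3:  [ 0  0  0  0 ]
Matrix at this point:
[ -1   5   0   3 ]
[  0  -2  -2  -3 ]
[  0   0  -5  -4 ]
[  0   0   0   0 ]
Pivot entry (4,4) in the last row is zero and there are no rows below to swap with -> zero pivot in column 4 (A is singular).

first zero-pivot column = 4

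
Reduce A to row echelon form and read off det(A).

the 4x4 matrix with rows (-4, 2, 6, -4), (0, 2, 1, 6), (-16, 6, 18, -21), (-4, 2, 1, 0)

det(A) = 120

Forward elimination:
R3 <- R3 - (4)*R1:  [  0  -2  -6  -5 ]
R4 <- R4 - (1)*R1:  [  0   0  -5   4 ]
R3 <- R3 - (-1)*R2:  [  0   0  -5   1 ]
R4 <- R4 - (1)*R3:  [ 0  0  0  3 ]
Upper-triangular form:
[ -4  2   6  -4 ]
[  0  2   1   6 ]
[  0  0  -5   1 ]
[  0  0   0   3 ]
det(A) = (-1)^0 * (-4) * (2) * (-5) * (3) = 120  (0 row swaps -> sign +1)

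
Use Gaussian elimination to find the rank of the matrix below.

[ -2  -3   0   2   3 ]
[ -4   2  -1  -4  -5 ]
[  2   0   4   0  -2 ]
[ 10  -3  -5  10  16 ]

Row reduction:
R2 <- R2 - (2)*R1:  [   0    8   -1   -8  -11 ]
R3 <- R3 - (-1)*R1:  [  0  -3   4   2   1 ]
R4 <- R4 - (-5)*R1:  [   0  -18   -5   20   31 ]
R3 <- R3 - (-3/8)*R2:  [     0      0   29/8     -1  -25/8 ]
R4 <- R4 - (-9/4)*R2:  [     0      0  -29/4      2   25/4 ]
R4 <- R4 - (-2)*R3:  [ 0  0  0  0  0 ]
Row echelon form:
[ -2  -3     0   2      3 ]
[  0   8    -1  -8    -11 ]
[  0   0  29/8  -1  -25/8 ]
[  0   0     0   0      0 ]
Nonzero rows / pivot columns: 3

rank(A) = 3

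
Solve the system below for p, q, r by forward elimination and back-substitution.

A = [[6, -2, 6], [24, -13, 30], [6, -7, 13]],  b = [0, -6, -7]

(1, 0, -1)

Forward elimination on [A|b]:
R2 <- R2 - (4)*R1:  [  0  -5   6  -6 ]
R3 <- R3 - (1)*R1:  [  0  -5   7  -7 ]
R3 <- R3 - (1)*R2:  [  0   0   1  -1 ]
Row echelon form:
[ 6  -2  6  |   0 ]
[ 0  -5  6  |  -6 ]
[ 0   0  1  |  -1 ]
Back-substitution:
r = (-1) / 1 = -1
q = (-6 - (6)*(-1)) / -5 = 0
p = (0 - (-2)*(0) - (6)*(-1)) / 6 = 1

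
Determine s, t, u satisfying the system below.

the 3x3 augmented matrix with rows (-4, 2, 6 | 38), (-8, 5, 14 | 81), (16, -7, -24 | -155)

(-5, -3, 4)

Forward elimination on [A|b]:
R2 <- R2 - (2)*R1:  [ 0  1  2  5 ]
R3 <- R3 - (-4)*R1:  [  0   1   0  -3 ]
R3 <- R3 - (1)*R2:  [  0   0  -2  -8 ]
Row echelon form:
[ -4  2   6  |  38 ]
[  0  1   2  |   5 ]
[  0  0  -2  |  -8 ]
Back-substitution:
u = (-8) / -2 = 4
t = (5 - (2)*(4)) / 1 = -3
s = (38 - (2)*(-3) - (6)*(4)) / -4 = -5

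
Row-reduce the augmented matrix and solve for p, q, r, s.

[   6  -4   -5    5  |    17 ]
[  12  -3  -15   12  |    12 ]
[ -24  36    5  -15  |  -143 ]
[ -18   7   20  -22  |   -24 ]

(4, -2, 2, -1)

Forward elimination on [A|b]:
R2 <- R2 - (2)*R1:  [   0    5   -5    2  -22 ]
R3 <- R3 - (-4)*R1:  [   0   20  -15    5  -75 ]
R4 <- R4 - (-3)*R1:  [  0  -5   5  -7  27 ]
R3 <- R3 - (4)*R2:  [  0   0   5  -3  13 ]
R4 <- R4 - (-1)*R2:  [  0   0   0  -5   5 ]
Row echelon form:
[ 6  -4  -5   5  |   17 ]
[ 0   5  -5   2  |  -22 ]
[ 0   0   5  -3  |   13 ]
[ 0   0   0  -5  |    5 ]
Back-substitution:
s = (5) / -5 = -1
r = (13 - (-3)*(-1)) / 5 = 2
q = (-22 - (-5)*(2) - (2)*(-1)) / 5 = -2
p = (17 - (-4)*(-2) - (-5)*(2) - (5)*(-1)) / 6 = 4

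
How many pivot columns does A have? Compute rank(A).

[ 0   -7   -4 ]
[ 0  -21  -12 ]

rank(A) = 1

Row reduction:
R2 <- R2 - (3)*R1:  [ 0  0  0 ]
Row echelon form:
[ 0  -7  -4 ]
[ 0   0   0 ]
Nonzero rows / pivot columns: 1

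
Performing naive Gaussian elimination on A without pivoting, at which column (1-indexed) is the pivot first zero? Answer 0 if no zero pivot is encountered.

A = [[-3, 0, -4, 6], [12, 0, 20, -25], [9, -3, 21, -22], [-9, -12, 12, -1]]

first zero-pivot column = 2

Naive forward elimination:
R2 <- R2 - (-4)*R1:  [  0   0   4  -1 ]
R3 <- R3 - (-3)*R1:  [  0  -3   9  -4 ]
R4 <- R4 - (3)*R1:  [   0  -12   24  -19 ]
Matrix at this point:
[ -3    0  -4    6 ]
[  0    0   4   -1 ]
[  0   -3   9   -4 ]
[  0  -12  24  -19 ]
Pivot entry (2,2) is zero but row 3 has -3 in column 2 -> naive elimination stops; a row interchange (e.g. R2 <-> R3) would be required here.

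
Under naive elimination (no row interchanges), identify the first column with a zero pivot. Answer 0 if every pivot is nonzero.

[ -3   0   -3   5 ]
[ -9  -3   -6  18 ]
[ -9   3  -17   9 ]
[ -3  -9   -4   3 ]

first zero-pivot column = 0

Naive forward elimination:
R2 <- R2 - (3)*R1:  [  0  -3   3   3 ]
R3 <- R3 - (3)*R1:  [  0   3  -8  -6 ]
R4 <- R4 - (1)*R1:  [  0  -9  -1  -2 ]
R3 <- R3 - (-1)*R2:  [  0   0  -5  -3 ]
R4 <- R4 - (3)*R2:  [   0    0  -10  -11 ]
R4 <- R4 - (2)*R3:  [  0   0   0  -5 ]
All pivots nonzero; naive elimination completes without hitting a zero pivot.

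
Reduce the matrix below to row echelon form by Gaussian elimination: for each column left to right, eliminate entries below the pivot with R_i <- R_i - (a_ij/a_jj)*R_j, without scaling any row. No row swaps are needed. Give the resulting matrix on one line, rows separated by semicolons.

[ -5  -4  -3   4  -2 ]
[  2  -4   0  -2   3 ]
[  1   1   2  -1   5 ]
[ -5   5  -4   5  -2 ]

REF = [-5 -4 -3 4 -2; 0 -28/5 -6/5 -2/5 11/5; 0 0 19/14 -3/14 131/28; 0 0 0 -2/19 259/19]

Forward elimination:
R2 <- R2 - (-2/5)*R1:  [     0  -28/5   -6/5   -2/5   11/5 ]
R3 <- R3 - (-1/5)*R1:  [    0   1/5   7/5  -1/5  23/5 ]
R4 <- R4 - (1)*R1:  [  0   9  -1   1   0 ]
R3 <- R3 - (-1/28)*R2:  [      0       0   19/14   -3/14  131/28 ]
R4 <- R4 - (-45/28)*R2:  [      0       0  -41/14    5/14   99/28 ]
R4 <- R4 - (-41/19)*R3:  [      0       0       0   -2/19  259/19 ]
Row echelon form:
[ -5     -4     -3      4      -2 ]
[  0  -28/5   -6/5   -2/5    11/5 ]
[  0      0  19/14  -3/14  131/28 ]
[  0      0      0  -2/19  259/19 ]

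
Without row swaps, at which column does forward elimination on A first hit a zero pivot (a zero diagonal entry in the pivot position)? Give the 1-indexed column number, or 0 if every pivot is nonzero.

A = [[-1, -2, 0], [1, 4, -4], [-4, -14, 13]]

first zero-pivot column = 0

Naive forward elimination:
R2 <- R2 - (-1)*R1:  [  0   2  -4 ]
R3 <- R3 - (4)*R1:  [  0  -6  13 ]
R3 <- R3 - (-3)*R2:  [ 0  0  1 ]
All pivots nonzero; naive elimination completes without hitting a zero pivot.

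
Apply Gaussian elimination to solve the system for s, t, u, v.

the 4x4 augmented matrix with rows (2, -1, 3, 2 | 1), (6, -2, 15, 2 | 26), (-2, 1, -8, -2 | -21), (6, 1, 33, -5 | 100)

(-5, 3, 4, 1)

Forward elimination on [A|b]:
R2 <- R2 - (3)*R1:  [  0   1   6  -4  23 ]
R3 <- R3 - (-1)*R1:  [   0    0   -5    0  -20 ]
R4 <- R4 - (3)*R1:  [   0    4   24  -11   97 ]
R4 <- R4 - (4)*R2:  [ 0  0  0  5  5 ]
Row echelon form:
[ 2  -1   3   2  |    1 ]
[ 0   1   6  -4  |   23 ]
[ 0   0  -5   0  |  -20 ]
[ 0   0   0   5  |    5 ]
Back-substitution:
v = (5) / 5 = 1
u = (-20) / -5 = 4
t = (23 - (6)*(4) - (-4)*(1)) / 1 = 3
s = (1 - (-1)*(3) - (3)*(4) - (2)*(1)) / 2 = -5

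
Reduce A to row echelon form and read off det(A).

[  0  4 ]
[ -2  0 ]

Forward elimination:
R1 <-> R2   (pivot in column 1 was zero)
[ -2  0 ]
[  0  4 ]
Upper-triangular form:
[ -2  0 ]
[  0  4 ]
det(A) = (-1)^1 * (-2) * (4) = 8  (1 row swap -> sign -1)

det(A) = 8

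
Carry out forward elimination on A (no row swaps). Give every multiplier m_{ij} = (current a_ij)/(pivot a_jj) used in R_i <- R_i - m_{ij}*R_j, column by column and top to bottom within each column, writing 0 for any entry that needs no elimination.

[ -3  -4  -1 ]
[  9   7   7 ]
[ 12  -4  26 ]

multipliers: -3, -4, 4

Forward elimination:
R2 <- R2 - (-3)*R1:  [  0  -5   4 ]
R3 <- R3 - (-4)*R1:  [   0  -20   22 ]
R3 <- R3 - (4)*R2:  [ 0  0  6 ]
Multipliers (in order of application): m_{21} = -3, m_{31} = -4, m_{32} = 4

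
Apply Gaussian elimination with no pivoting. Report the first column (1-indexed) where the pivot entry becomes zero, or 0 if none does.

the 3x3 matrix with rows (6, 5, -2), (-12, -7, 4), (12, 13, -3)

first zero-pivot column = 0

Naive forward elimination:
R2 <- R2 - (-2)*R1:  [ 0  3  0 ]
R3 <- R3 - (2)*R1:  [ 0  3  1 ]
R3 <- R3 - (1)*R2:  [ 0  0  1 ]
All pivots nonzero; naive elimination completes without hitting a zero pivot.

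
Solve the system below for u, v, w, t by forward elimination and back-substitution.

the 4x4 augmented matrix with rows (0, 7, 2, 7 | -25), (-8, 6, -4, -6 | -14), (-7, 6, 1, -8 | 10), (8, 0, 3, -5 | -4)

Forward elimination on [A|b]:
R1 <-> R2   (pivot in column 1 was zero)
[ -8  6  -4  -6  -14 ]
[  0  7   2   7  -25 ]
[ -7  6   1  -8   10 ]
[  8  0   3  -5   -4 ]
R3 <- R3 - (7/8)*R1:  [     0    3/4    9/2  -11/4   89/4 ]
R4 <- R4 - (-1)*R1:  [   0    6   -1  -11  -18 ]
R3 <- R3 - (3/28)*R2:  [      0       0    30/7    -7/2  349/14 ]
R4 <- R4 - (6/7)*R2:  [     0      0  -19/7    -17   24/7 ]
R4 <- R4 - (-19/30)*R3:  [        0         0         0  -1153/60   1153/60 ]
Row echelon form:
[ -8  6    -4        -6  |      -14 ]
[  0  7     2         7  |      -25 ]
[  0  0  30/7      -7/2  |   349/14 ]
[  0  0     0  -1153/60  |  1153/60 ]
Back-substitution:
t = (1153/60) / (-1153/60) = -1
w = (349/14 - (-7/2)*(-1)) / (30/7) = 5
v = (-25 - (2)*(5) - (7)*(-1)) / 7 = -4
u = (-14 - (6)*(-4) - (-4)*(5) - (-6)*(-1)) / -8 = -3

(-3, -4, 5, -1)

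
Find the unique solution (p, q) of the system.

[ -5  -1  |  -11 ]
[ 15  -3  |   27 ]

(2, 1)

Forward elimination on [A|b]:
R2 <- R2 - (-3)*R1:  [  0  -6  -6 ]
Row echelon form:
[ -5  -1  |  -11 ]
[  0  -6  |   -6 ]
Back-substitution:
q = (-6) / -6 = 1
p = (-11 - (-1)*(1)) / -5 = 2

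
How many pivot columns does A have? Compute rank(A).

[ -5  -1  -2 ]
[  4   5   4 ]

rank(A) = 2

Row reduction:
R2 <- R2 - (-4/5)*R1:  [    0  21/5  12/5 ]
Row echelon form:
[ -5    -1    -2 ]
[  0  21/5  12/5 ]
Nonzero rows / pivot columns: 2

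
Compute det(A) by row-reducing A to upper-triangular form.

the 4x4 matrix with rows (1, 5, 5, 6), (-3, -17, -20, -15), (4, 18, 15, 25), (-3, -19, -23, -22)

Forward elimination:
R2 <- R2 - (-3)*R1:  [  0  -2  -5   3 ]
R3 <- R3 - (4)*R1:  [  0  -2  -5   1 ]
R4 <- R4 - (-3)*R1:  [  0  -4  -8  -4 ]
R3 <- R3 - (1)*R2:  [  0   0   0  -2 ]
R4 <- R4 - (2)*R2:  [   0    0    2  -10 ]
R3 <-> R4   (pivot in column 3 was zero)
[ 1   5   5    6 ]
[ 0  -2  -5    3 ]
[ 0   0   2  -10 ]
[ 0   0   0   -2 ]
Upper-triangular form:
[ 1   5   5    6 ]
[ 0  -2  -5    3 ]
[ 0   0   2  -10 ]
[ 0   0   0   -2 ]
det(A) = (-1)^1 * (1) * (-2) * (2) * (-2) = -8  (1 row swap -> sign -1)

det(A) = -8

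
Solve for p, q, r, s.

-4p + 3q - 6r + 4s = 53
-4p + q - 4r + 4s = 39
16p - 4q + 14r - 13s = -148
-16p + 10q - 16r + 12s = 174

(-5, 3, -4, 0)

Forward elimination on [A|b]:
R2 <- R2 - (1)*R1:  [   0   -2    2    0  -14 ]
R3 <- R3 - (-4)*R1:  [   0    8  -10    3   64 ]
R4 <- R4 - (4)*R1:  [   0   -2    8   -4  -38 ]
R3 <- R3 - (-4)*R2:  [  0   0  -2   3   8 ]
R4 <- R4 - (1)*R2:  [   0    0    6   -4  -24 ]
R4 <- R4 - (-3)*R3:  [ 0  0  0  5  0 ]
Row echelon form:
[ -4   3  -6  4  |   53 ]
[  0  -2   2  0  |  -14 ]
[  0   0  -2  3  |    8 ]
[  0   0   0  5  |    0 ]
Back-substitution:
s = (0) / 5 = 0
r = (8 - (3)*(0)) / -2 = -4
q = (-14 - (2)*(-4)) / -2 = 3
p = (53 - (3)*(3) - (-6)*(-4) - (4)*(0)) / -4 = -5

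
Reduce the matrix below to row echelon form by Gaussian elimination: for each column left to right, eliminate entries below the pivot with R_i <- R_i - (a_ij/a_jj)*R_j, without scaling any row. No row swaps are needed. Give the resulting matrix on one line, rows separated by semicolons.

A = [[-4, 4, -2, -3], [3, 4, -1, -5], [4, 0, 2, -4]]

Forward elimination:
R2 <- R2 - (-3/4)*R1:  [     0      7   -5/2  -29/4 ]
R3 <- R3 - (-1)*R1:  [  0   4   0  -7 ]
R3 <- R3 - (4/7)*R2:  [     0      0   10/7  -20/7 ]
Row echelon form:
[ -4  4    -2     -3 ]
[  0  7  -5/2  -29/4 ]
[  0  0  10/7  -20/7 ]

REF = [-4 4 -2 -3; 0 7 -5/2 -29/4; 0 0 10/7 -20/7]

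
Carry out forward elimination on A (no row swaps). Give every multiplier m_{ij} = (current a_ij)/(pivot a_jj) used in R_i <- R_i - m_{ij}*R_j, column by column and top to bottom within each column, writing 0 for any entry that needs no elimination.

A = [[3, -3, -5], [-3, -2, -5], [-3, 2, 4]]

Forward elimination:
R2 <- R2 - (-1)*R1:  [   0   -5  -10 ]
R3 <- R3 - (-1)*R1:  [  0  -1  -1 ]
R3 <- R3 - (1/5)*R2:  [ 0  0  1 ]
Multipliers (in order of application): m_{21} = -1, m_{31} = -1, m_{32} = 1/5

multipliers: -1, -1, 1/5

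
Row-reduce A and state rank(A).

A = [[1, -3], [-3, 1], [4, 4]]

Row reduction:
R2 <- R2 - (-3)*R1:  [  0  -8 ]
R3 <- R3 - (4)*R1:  [  0  16 ]
R3 <- R3 - (-2)*R2:  [ 0  0 ]
Row echelon form:
[ 1  -3 ]
[ 0  -8 ]
[ 0   0 ]
Nonzero rows / pivot columns: 2

rank(A) = 2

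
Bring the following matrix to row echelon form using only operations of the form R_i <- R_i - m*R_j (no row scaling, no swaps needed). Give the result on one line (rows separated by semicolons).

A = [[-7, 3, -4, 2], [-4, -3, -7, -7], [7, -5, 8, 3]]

REF = [-7 3 -4 2; 0 -33/7 -33/7 -57/7; 0 0 6 93/11]

Forward elimination:
R2 <- R2 - (4/7)*R1:  [     0  -33/7  -33/7  -57/7 ]
R3 <- R3 - (-1)*R1:  [  0  -2   4   5 ]
R3 <- R3 - (14/33)*R2:  [     0      0      6  93/11 ]
Row echelon form:
[ -7      3     -4      2 ]
[  0  -33/7  -33/7  -57/7 ]
[  0      0      6  93/11 ]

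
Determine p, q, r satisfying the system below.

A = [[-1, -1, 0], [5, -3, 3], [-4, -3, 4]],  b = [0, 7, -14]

(2, -2, -3)

Forward elimination on [A|b]:
R2 <- R2 - (-5)*R1:  [  0  -8   3   7 ]
R3 <- R3 - (4)*R1:  [   0    1    4  -14 ]
R3 <- R3 - (-1/8)*R2:  [      0       0    35/8  -105/8 ]
Row echelon form:
[ -1  -1     0  |       0 ]
[  0  -8     3  |       7 ]
[  0   0  35/8  |  -105/8 ]
Back-substitution:
r = (-105/8) / (35/8) = -3
q = (7 - (3)*(-3)) / -8 = -2
p = (0 - (-1)*(-2)) / -1 = 2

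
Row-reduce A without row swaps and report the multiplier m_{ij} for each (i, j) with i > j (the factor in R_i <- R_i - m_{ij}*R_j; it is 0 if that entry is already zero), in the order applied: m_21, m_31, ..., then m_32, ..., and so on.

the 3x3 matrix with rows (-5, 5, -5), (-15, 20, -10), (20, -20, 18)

Forward elimination:
R2 <- R2 - (3)*R1:  [ 0  5  5 ]
R3 <- R3 - (-4)*R1:  [  0   0  -2 ]
R3: entry in column 2 is already 0 -> m_{32} = 0 (no row operation needed)
Multipliers (in order of application): m_{21} = 3, m_{31} = -4, m_{32} = 0

multipliers: 3, -4, 0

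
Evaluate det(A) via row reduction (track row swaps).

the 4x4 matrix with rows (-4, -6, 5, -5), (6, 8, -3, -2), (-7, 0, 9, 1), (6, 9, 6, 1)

det(A) = 3625

Forward elimination:
R2 <- R2 - (-3/2)*R1:  [     0     -1    9/2  -19/2 ]
R3 <- R3 - (7/4)*R1:  [    0  21/2   1/4  39/4 ]
R4 <- R4 - (-3/2)*R1:  [     0      0   27/2  -13/2 ]
R3 <- R3 - (-21/2)*R2:  [    0     0  95/2   -90 ]
R4 <- R4 - (27/95)*R3:  [      0       0       0  725/38 ]
Upper-triangular form:
[ -4  -6     5      -5 ]
[  0  -1   9/2   -19/2 ]
[  0   0  95/2     -90 ]
[  0   0     0  725/38 ]
det(A) = (-1)^0 * (-4) * (-1) * (95/2) * (725/38) = 3625  (0 row swaps -> sign +1)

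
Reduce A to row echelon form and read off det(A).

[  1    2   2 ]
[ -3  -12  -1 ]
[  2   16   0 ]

Forward elimination:
R2 <- R2 - (-3)*R1:  [  0  -6   5 ]
R3 <- R3 - (2)*R1:  [  0  12  -4 ]
R3 <- R3 - (-2)*R2:  [ 0  0  6 ]
Upper-triangular form:
[ 1   2  2 ]
[ 0  -6  5 ]
[ 0   0  6 ]
det(A) = (-1)^0 * (1) * (-6) * (6) = -36  (0 row swaps -> sign +1)

det(A) = -36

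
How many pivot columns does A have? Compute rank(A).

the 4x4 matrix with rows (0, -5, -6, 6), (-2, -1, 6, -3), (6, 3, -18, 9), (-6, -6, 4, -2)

rank(A) = 3

Row reduction:
R1 <-> R2   (pivot in column 1 was zero)
[ -2  -1    6  -3 ]
[  0  -5   -6   6 ]
[  6   3  -18   9 ]
[ -6  -6    4  -2 ]
R3 <- R3 - (-3)*R1:  [ 0  0  0  0 ]
R4 <- R4 - (3)*R1:  [   0   -3  -14    7 ]
R4 <- R4 - (3/5)*R2:  [     0      0  -52/5   17/5 ]
R3 <-> R4   (pivot in column 3 was zero)
[ -2  -1      6    -3 ]
[  0  -5     -6     6 ]
[  0   0  -52/5  17/5 ]
[  0   0      0     0 ]
Row echelon form:
[ -2  -1      6    -3 ]
[  0  -5     -6     6 ]
[  0   0  -52/5  17/5 ]
[  0   0      0     0 ]
Nonzero rows / pivot columns: 3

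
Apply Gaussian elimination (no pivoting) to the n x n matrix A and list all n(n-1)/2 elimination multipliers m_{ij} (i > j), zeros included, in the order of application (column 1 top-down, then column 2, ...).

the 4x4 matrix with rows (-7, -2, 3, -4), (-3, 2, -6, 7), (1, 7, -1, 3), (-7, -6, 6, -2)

multipliers: 3/7, -1/7, 1, 47/20, -7/5, -144/331

Forward elimination:
R2 <- R2 - (3/7)*R1:  [     0   20/7  -51/7   61/7 ]
R3 <- R3 - (-1/7)*R1:  [    0  47/7  -4/7  17/7 ]
R4 <- R4 - (1)*R1:  [  0  -4   3   2 ]
R3 <- R3 - (47/20)*R2:  [       0        0   331/20  -361/20 ]
R4 <- R4 - (-7/5)*R2:  [     0      0  -36/5   71/5 ]
R4 <- R4 - (-144/331)*R3:  [        0         0         0  2101/331 ]
Multipliers (in order of application): m_{21} = 3/7, m_{31} = -1/7, m_{41} = 1, m_{32} = 47/20, m_{42} = -7/5, m_{43} = -144/331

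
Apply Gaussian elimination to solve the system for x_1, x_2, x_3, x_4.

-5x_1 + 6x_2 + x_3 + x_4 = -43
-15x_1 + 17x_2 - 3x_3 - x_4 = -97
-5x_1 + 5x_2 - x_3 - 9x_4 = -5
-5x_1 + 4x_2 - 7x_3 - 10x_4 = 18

Forward elimination on [A|b]:
R2 <- R2 - (3)*R1:  [  0  -1  -6  -4  32 ]
R3 <- R3 - (1)*R1:  [   0   -1   -2  -10   38 ]
R4 <- R4 - (1)*R1:  [   0   -2   -8  -11   61 ]
R3 <- R3 - (1)*R2:  [  0   0   4  -6   6 ]
R4 <- R4 - (2)*R2:  [  0   0   4  -3  -3 ]
R4 <- R4 - (1)*R3:  [  0   0   0   3  -9 ]
Row echelon form:
[ -5   6   1   1  |  -43 ]
[  0  -1  -6  -4  |   32 ]
[  0   0   4  -6  |    6 ]
[  0   0   0   3  |   -9 ]
Back-substitution:
x_4 = (-9) / 3 = -3
x_3 = (6 - (-6)*(-3)) / 4 = -3
x_2 = (32 - (-6)*(-3) - (-4)*(-3)) / -1 = -2
x_1 = (-43 - (6)*(-2) - (1)*(-3) - (1)*(-3)) / -5 = 5

(5, -2, -3, -3)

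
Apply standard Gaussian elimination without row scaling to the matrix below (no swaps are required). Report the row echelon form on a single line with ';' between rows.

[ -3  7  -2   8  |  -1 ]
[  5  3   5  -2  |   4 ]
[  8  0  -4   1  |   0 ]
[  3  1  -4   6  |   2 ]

REF = [-3 7 -2 8 -1; 0 44/3 5/3 34/3 7/3; 0 0 -126/11 87/11 -62/11; 0 0 0 64/21 197/63]

Forward elimination:
R2 <- R2 - (-5/3)*R1:  [    0  44/3   5/3  34/3   7/3 ]
R3 <- R3 - (-8/3)*R1:  [     0   56/3  -28/3   67/3   -8/3 ]
R4 <- R4 - (-1)*R1:  [  0   8  -6  14   1 ]
R3 <- R3 - (14/11)*R2:  [       0        0  -126/11    87/11   -62/11 ]
R4 <- R4 - (6/11)*R2:  [      0       0  -76/11   86/11   -3/11 ]
R4 <- R4 - (38/63)*R3:  [      0       0       0   64/21  197/63 ]
Row echelon form:
[ -3     7       -2      8  |      -1 ]
[  0  44/3      5/3   34/3  |     7/3 ]
[  0     0  -126/11  87/11  |  -62/11 ]
[  0     0        0  64/21  |  197/63 ]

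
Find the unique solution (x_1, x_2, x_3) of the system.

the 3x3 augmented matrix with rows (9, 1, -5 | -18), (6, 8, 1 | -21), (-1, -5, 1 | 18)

(0, -3, 3)

Forward elimination on [A|b]:
R2 <- R2 - (2/3)*R1:  [    0  22/3  13/3    -9 ]
R3 <- R3 - (-1/9)*R1:  [     0  -44/9    4/9     16 ]
R3 <- R3 - (-2/3)*R2:  [    0     0  10/3    10 ]
Row echelon form:
[ 9     1    -5  |  -18 ]
[ 0  22/3  13/3  |   -9 ]
[ 0     0  10/3  |   10 ]
Back-substitution:
x_3 = (10) / (10/3) = 3
x_2 = (-9 - (13/3)*(3)) / (22/3) = -3
x_1 = (-18 - (1)*(-3) - (-5)*(3)) / 9 = 0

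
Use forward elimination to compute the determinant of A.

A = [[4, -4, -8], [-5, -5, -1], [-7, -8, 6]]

Forward elimination:
R2 <- R2 - (-5/4)*R1:  [   0  -10  -11 ]
R3 <- R3 - (-7/4)*R1:  [   0  -15   -8 ]
R3 <- R3 - (3/2)*R2:  [    0     0  17/2 ]
Upper-triangular form:
[ 4   -4    -8 ]
[ 0  -10   -11 ]
[ 0    0  17/2 ]
det(A) = (-1)^0 * (4) * (-10) * (17/2) = -340  (0 row swaps -> sign +1)

det(A) = -340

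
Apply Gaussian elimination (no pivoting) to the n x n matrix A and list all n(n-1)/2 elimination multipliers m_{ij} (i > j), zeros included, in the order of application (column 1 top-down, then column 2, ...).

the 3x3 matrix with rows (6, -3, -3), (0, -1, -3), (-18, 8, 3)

multipliers: 0, -3, 1

Forward elimination:
R2: entry in column 1 is already 0 -> m_{21} = 0 (no row operation needed)
R3 <- R3 - (-3)*R1:  [  0  -1  -6 ]
R3 <- R3 - (1)*R2:  [  0   0  -3 ]
Multipliers (in order of application): m_{21} = 0, m_{31} = -3, m_{32} = 1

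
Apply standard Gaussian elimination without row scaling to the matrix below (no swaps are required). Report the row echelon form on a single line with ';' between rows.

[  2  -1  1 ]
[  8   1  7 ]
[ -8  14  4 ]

REF = [2 -1 1; 0 5 3; 0 0 2]

Forward elimination:
R2 <- R2 - (4)*R1:  [ 0  5  3 ]
R3 <- R3 - (-4)*R1:  [  0  10   8 ]
R3 <- R3 - (2)*R2:  [ 0  0  2 ]
Row echelon form:
[ 2  -1  1 ]
[ 0   5  3 ]
[ 0   0  2 ]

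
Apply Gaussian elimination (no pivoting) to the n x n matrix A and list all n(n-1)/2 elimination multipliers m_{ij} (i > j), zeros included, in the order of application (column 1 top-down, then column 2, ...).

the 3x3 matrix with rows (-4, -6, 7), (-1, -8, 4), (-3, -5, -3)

multipliers: 1/4, 3/4, 1/13

Forward elimination:
R2 <- R2 - (1/4)*R1:  [     0  -13/2    9/4 ]
R3 <- R3 - (3/4)*R1:  [     0   -1/2  -33/4 ]
R3 <- R3 - (1/13)*R2:  [       0        0  -219/26 ]
Multipliers (in order of application): m_{21} = 1/4, m_{31} = 3/4, m_{32} = 1/13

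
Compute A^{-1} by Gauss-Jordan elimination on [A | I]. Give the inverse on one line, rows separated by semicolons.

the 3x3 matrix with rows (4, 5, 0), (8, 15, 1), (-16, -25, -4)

Gauss-Jordan on [A | I]:
R1 <- (1/4)*R1:  [   1  5/4    0  |  1/4    0    0 ]
R2 <- R2 - (8)*R1:  [  0   5   1  |  -2   1   0 ]
R3 <- R3 - (-16)*R1:  [  0  -5  -4  |   4   0   1 ]
R2 <- (1/5)*R2:  [    0     1   1/5  |  -2/5   1/5     0 ]
R1 <- R1 - (5/4)*R2:  [    1     0  -1/4  |   3/4  -1/4     0 ]
R3 <- R3 - (-5)*R2:  [  0   0  -3  |   2   1   1 ]
R3 <- (1/-3)*R3:  [    0     0     1  |  -2/3  -1/3  -1/3 ]
R1 <- R1 - (-1/4)*R3:  [     1      0      0  |   7/12   -1/3  -1/12 ]
R2 <- R2 - (1/5)*R3:  [     0      1      0  |  -4/15   4/15   1/15 ]
Right block of [I | A^{-1}] is the inverse:
[  7/12  -1/3  -1/12 ]
[ -4/15  4/15   1/15 ]
[  -2/3  -1/3   -1/3 ]

inverse = [7/12 -1/3 -1/12; -4/15 4/15 1/15; -2/3 -1/3 -1/3]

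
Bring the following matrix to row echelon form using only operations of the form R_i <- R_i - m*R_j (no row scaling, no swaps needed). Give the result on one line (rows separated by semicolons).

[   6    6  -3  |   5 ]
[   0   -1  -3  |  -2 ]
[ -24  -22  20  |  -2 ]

REF = [6 6 -3 5; 0 -1 -3 -2; 0 0 2 14]

Forward elimination:
R3 <- R3 - (-4)*R1:  [  0   2   8  18 ]
R3 <- R3 - (-2)*R2:  [  0   0   2  14 ]
Row echelon form:
[ 6   6  -3  |   5 ]
[ 0  -1  -3  |  -2 ]
[ 0   0   2  |  14 ]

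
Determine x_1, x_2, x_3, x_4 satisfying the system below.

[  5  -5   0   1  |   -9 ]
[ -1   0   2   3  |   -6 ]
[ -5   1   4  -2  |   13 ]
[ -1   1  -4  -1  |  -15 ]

(4, 5, 5, -4)

Forward elimination on [A|b]:
R2 <- R2 - (-1/5)*R1:  [     0     -1      2   16/5  -39/5 ]
R3 <- R3 - (-1)*R1:  [  0  -4   4  -1   4 ]
R4 <- R4 - (-1/5)*R1:  [     0      0     -4   -4/5  -84/5 ]
R3 <- R3 - (4)*R2:  [     0      0     -4  -69/5  176/5 ]
R4 <- R4 - (1)*R3:  [   0    0    0   13  -52 ]
Row echelon form:
[ 5  -5   0      1  |     -9 ]
[ 0  -1   2   16/5  |  -39/5 ]
[ 0   0  -4  -69/5  |  176/5 ]
[ 0   0   0     13  |    -52 ]
Back-substitution:
x_4 = (-52) / 13 = -4
x_3 = (176/5 - (-69/5)*(-4)) / -4 = 5
x_2 = (-39/5 - (2)*(5) - (16/5)*(-4)) / -1 = 5
x_1 = (-9 - (-5)*(5) - (1)*(-4)) / 5 = 4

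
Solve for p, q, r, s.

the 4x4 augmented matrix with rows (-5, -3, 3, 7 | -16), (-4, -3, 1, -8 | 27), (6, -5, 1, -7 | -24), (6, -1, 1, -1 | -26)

Forward elimination on [A|b]:
R2 <- R2 - (4/5)*R1:  [     0   -3/5   -7/5  -68/5  199/5 ]
R3 <- R3 - (-6/5)*R1:  [      0   -43/5    23/5     7/5  -216/5 ]
R4 <- R4 - (-6/5)*R1:  [      0   -23/5    23/5    37/5  -226/5 ]
R3 <- R3 - (43/3)*R2:  [       0        0     74/3    589/3  -1841/3 ]
R4 <- R4 - (23/3)*R2:  [       0        0     46/3    335/3  -1051/3 ]
R4 <- R4 - (23/37)*R3:  [       0        0        0  -384/37  1152/37 ]
Row echelon form:
[ -5    -3     3        7  |      -16 ]
[  0  -3/5  -7/5    -68/5  |    199/5 ]
[  0     0  74/3    589/3  |  -1841/3 ]
[  0     0     0  -384/37  |  1152/37 ]
Back-substitution:
s = (1152/37) / (-384/37) = -3
r = (-1841/3 - (589/3)*(-3)) / (74/3) = -1
q = (199/5 - (-7/5)*(-1) - (-68/5)*(-3)) / (-3/5) = 4
p = (-16 - (-3)*(4) - (3)*(-1) - (7)*(-3)) / -5 = -4

(-4, 4, -1, -3)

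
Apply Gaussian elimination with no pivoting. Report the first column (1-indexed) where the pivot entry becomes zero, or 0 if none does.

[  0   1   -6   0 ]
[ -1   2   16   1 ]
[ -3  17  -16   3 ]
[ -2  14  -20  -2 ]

Naive forward elimination:
Pivot entry (1,1) is zero but row 2 has -1 in column 1 -> naive elimination stops; a row interchange (e.g. R1 <-> R2) would be required here.

first zero-pivot column = 1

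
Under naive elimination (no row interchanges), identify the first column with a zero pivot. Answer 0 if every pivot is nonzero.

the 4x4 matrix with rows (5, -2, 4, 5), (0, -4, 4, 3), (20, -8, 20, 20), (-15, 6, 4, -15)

Naive forward elimination:
R3 <- R3 - (4)*R1:  [ 0  0  4  0 ]
R4 <- R4 - (-3)*R1:  [  0   0  16   0 ]
R4 <- R4 - (4)*R3:  [ 0  0  0  0 ]
Matrix at this point:
[ 5  -2  4  5 ]
[ 0  -4  4  3 ]
[ 0   0  4  0 ]
[ 0   0  0  0 ]
Pivot entry (4,4) in the last row is zero and there are no rows below to swap with -> zero pivot in column 4 (A is singular).

first zero-pivot column = 4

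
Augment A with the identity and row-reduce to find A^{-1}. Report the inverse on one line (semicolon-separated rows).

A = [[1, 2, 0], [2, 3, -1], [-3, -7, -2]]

inverse = [-13 4 -2; 7 -2 1; -5 1 -1]

Gauss-Jordan on [A | I]:
R2 <- R2 - (2)*R1:  [  0  -1  -1  |  -2   1   0 ]
R3 <- R3 - (-3)*R1:  [  0  -1  -2  |   3   0   1 ]
R2 <- (1/-1)*R2:  [  0   1   1  |   2  -1   0 ]
R1 <- R1 - (2)*R2:  [  1   0  -2  |  -3   2   0 ]
R3 <- R3 - (-1)*R2:  [  0   0  -1  |   5  -1   1 ]
R3 <- (1/-1)*R3:  [  0   0   1  |  -5   1  -1 ]
R1 <- R1 - (-2)*R3:  [   1    0    0  |  -13    4   -2 ]
R2 <- R2 - (1)*R3:  [  0   1   0  |   7  -2   1 ]
Right block of [I | A^{-1}] is the inverse:
[ -13   4  -2 ]
[   7  -2   1 ]
[  -5   1  -1 ]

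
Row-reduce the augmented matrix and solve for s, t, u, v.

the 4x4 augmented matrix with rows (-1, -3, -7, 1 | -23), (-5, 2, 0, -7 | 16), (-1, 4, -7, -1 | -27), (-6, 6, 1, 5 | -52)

Forward elimination on [A|b]:
R2 <- R2 - (5)*R1:  [   0   17   35  -12  131 ]
R3 <- R3 - (1)*R1:  [  0   7   0  -2  -4 ]
R4 <- R4 - (6)*R1:  [  0  24  43  -1  86 ]
R3 <- R3 - (7/17)*R2:  [       0        0  -245/17    50/17  -985/17 ]
R4 <- R4 - (24/17)*R2:  [        0         0   -109/17    271/17  -1682/17 ]
R4 <- R4 - (109/245)*R3:  [        0         0         0    717/49  -3585/49 ]
Row echelon form:
[ -1  -3       -7       1  |       -23 ]
[  0  17       35     -12  |       131 ]
[  0   0  -245/17   50/17  |   -985/17 ]
[  0   0        0  717/49  |  -3585/49 ]
Back-substitution:
v = (-3585/49) / (717/49) = -5
u = (-985/17 - (50/17)*(-5)) / (-245/17) = 3
t = (131 - (35)*(3) - (-12)*(-5)) / 17 = -2
s = (-23 - (-3)*(-2) - (-7)*(3) - (1)*(-5)) / -1 = 3

(3, -2, 3, -5)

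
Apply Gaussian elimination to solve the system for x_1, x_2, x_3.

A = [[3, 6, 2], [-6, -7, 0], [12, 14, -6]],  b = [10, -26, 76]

(2, 2, -4)

Forward elimination on [A|b]:
R2 <- R2 - (-2)*R1:  [  0   5   4  -6 ]
R3 <- R3 - (4)*R1:  [   0  -10  -14   36 ]
R3 <- R3 - (-2)*R2:  [  0   0  -6  24 ]
Row echelon form:
[ 3  6   2  |  10 ]
[ 0  5   4  |  -6 ]
[ 0  0  -6  |  24 ]
Back-substitution:
x_3 = (24) / -6 = -4
x_2 = (-6 - (4)*(-4)) / 5 = 2
x_1 = (10 - (6)*(2) - (2)*(-4)) / 3 = 2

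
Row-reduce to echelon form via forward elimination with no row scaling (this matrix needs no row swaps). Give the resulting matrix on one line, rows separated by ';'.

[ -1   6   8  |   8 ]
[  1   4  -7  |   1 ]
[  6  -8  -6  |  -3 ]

Forward elimination:
R2 <- R2 - (-1)*R1:  [  0  10   1   9 ]
R3 <- R3 - (-6)*R1:  [  0  28  42  45 ]
R3 <- R3 - (14/5)*R2:  [     0      0  196/5   99/5 ]
Row echelon form:
[ -1   6      8  |     8 ]
[  0  10      1  |     9 ]
[  0   0  196/5  |  99/5 ]

REF = [-1 6 8 8; 0 10 1 9; 0 0 196/5 99/5]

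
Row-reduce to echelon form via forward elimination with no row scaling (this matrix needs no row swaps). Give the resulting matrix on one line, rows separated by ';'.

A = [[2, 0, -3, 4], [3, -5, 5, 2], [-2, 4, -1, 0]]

REF = [2 0 -3 4; 0 -5 19/2 -4; 0 0 18/5 4/5]

Forward elimination:
R2 <- R2 - (3/2)*R1:  [    0    -5  19/2    -4 ]
R3 <- R3 - (-1)*R1:  [  0   4  -4   4 ]
R3 <- R3 - (-4/5)*R2:  [    0     0  18/5   4/5 ]
Row echelon form:
[ 2   0    -3    4 ]
[ 0  -5  19/2   -4 ]
[ 0   0  18/5  4/5 ]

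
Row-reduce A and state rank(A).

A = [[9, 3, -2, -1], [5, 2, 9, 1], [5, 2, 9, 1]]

rank(A) = 2

Row reduction:
R2 <- R2 - (5/9)*R1:  [    0   1/3  91/9  14/9 ]
R3 <- R3 - (5/9)*R1:  [    0   1/3  91/9  14/9 ]
R3 <- R3 - (1)*R2:  [ 0  0  0  0 ]
Row echelon form:
[ 9    3    -2    -1 ]
[ 0  1/3  91/9  14/9 ]
[ 0    0     0     0 ]
Nonzero rows / pivot columns: 2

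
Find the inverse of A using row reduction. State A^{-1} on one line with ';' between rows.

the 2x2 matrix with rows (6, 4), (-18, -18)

inverse = [1/2 1/9; -1/2 -1/6]

Gauss-Jordan on [A | I]:
R1 <- (1/6)*R1:  [   1  2/3  |  1/6    0 ]
R2 <- R2 - (-18)*R1:  [  0  -6  |   3   1 ]
R2 <- (1/-6)*R2:  [    0     1  |  -1/2  -1/6 ]
R1 <- R1 - (2/3)*R2:  [   1    0  |  1/2  1/9 ]
Right block of [I | A^{-1}] is the inverse:
[  1/2   1/9 ]
[ -1/2  -1/6 ]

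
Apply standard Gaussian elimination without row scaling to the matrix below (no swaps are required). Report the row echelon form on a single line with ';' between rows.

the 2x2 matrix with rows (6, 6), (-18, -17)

REF = [6 6; 0 1]

Forward elimination:
R2 <- R2 - (-3)*R1:  [ 0  1 ]
Row echelon form:
[ 6  6 ]
[ 0  1 ]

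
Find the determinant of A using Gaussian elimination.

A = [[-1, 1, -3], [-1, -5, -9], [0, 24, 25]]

det(A) = 6

Forward elimination:
R2 <- R2 - (1)*R1:  [  0  -6  -6 ]
R3 <- R3 - (-4)*R2:  [ 0  0  1 ]
Upper-triangular form:
[ -1   1  -3 ]
[  0  -6  -6 ]
[  0   0   1 ]
det(A) = (-1)^0 * (-1) * (-6) * (1) = 6  (0 row swaps -> sign +1)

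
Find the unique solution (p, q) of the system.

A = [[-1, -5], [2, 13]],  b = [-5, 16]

(-5, 2)

Forward elimination on [A|b]:
R2 <- R2 - (-2)*R1:  [ 0  3  6 ]
Row echelon form:
[ -1  -5  |  -5 ]
[  0   3  |   6 ]
Back-substitution:
q = (6) / 3 = 2
p = (-5 - (-5)*(2)) / -1 = -5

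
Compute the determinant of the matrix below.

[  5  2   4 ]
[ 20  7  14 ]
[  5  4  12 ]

Forward elimination:
R2 <- R2 - (4)*R1:  [  0  -1  -2 ]
R3 <- R3 - (1)*R1:  [ 0  2  8 ]
R3 <- R3 - (-2)*R2:  [ 0  0  4 ]
Upper-triangular form:
[ 5   2   4 ]
[ 0  -1  -2 ]
[ 0   0   4 ]
det(A) = (-1)^0 * (5) * (-1) * (4) = -20  (0 row swaps -> sign +1)

det(A) = -20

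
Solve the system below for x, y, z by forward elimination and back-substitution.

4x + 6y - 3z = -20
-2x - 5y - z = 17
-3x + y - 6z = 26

Forward elimination on [A|b]:
R2 <- R2 - (-1/2)*R1:  [    0    -2  -5/2     7 ]
R3 <- R3 - (-3/4)*R1:  [     0   11/2  -33/4     11 ]
R3 <- R3 - (-11/4)*R2:  [      0       0  -121/8   121/4 ]
Row echelon form:
[ 4   6      -3  |    -20 ]
[ 0  -2    -5/2  |      7 ]
[ 0   0  -121/8  |  121/4 ]
Back-substitution:
z = (121/4) / (-121/8) = -2
y = (7 - (-5/2)*(-2)) / -2 = -1
x = (-20 - (6)*(-1) - (-3)*(-2)) / 4 = -5

(-5, -1, -2)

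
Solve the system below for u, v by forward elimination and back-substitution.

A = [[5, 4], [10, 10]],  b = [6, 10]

Forward elimination on [A|b]:
R2 <- R2 - (2)*R1:  [  0   2  -2 ]
Row echelon form:
[ 5  4  |   6 ]
[ 0  2  |  -2 ]
Back-substitution:
v = (-2) / 2 = -1
u = (6 - (4)*(-1)) / 5 = 2

(2, -1)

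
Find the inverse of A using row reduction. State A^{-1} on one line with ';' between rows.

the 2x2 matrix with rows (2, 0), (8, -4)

Gauss-Jordan on [A | I]:
R1 <- (1/2)*R1:  [   1    0  |  1/2    0 ]
R2 <- R2 - (8)*R1:  [  0  -4  |  -4   1 ]
R2 <- (1/-4)*R2:  [    0     1  |     1  -1/4 ]
Right block of [I | A^{-1}] is the inverse:
[ 1/2     0 ]
[   1  -1/4 ]

inverse = [1/2 0; 1 -1/4]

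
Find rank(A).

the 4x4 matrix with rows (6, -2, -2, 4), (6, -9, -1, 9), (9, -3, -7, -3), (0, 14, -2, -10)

rank(A) = 3

Row reduction:
R2 <- R2 - (1)*R1:  [  0  -7   1   5 ]
R3 <- R3 - (3/2)*R1:  [  0   0  -4  -9 ]
R4 <- R4 - (-2)*R2:  [ 0  0  0  0 ]
Row echelon form:
[ 6  -2  -2   4 ]
[ 0  -7   1   5 ]
[ 0   0  -4  -9 ]
[ 0   0   0   0 ]
Nonzero rows / pivot columns: 3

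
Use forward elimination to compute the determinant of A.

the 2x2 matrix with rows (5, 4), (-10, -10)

det(A) = -10

Forward elimination:
R2 <- R2 - (-2)*R1:  [  0  -2 ]
Upper-triangular form:
[ 5   4 ]
[ 0  -2 ]
det(A) = (-1)^0 * (5) * (-2) = -10  (0 row swaps -> sign +1)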